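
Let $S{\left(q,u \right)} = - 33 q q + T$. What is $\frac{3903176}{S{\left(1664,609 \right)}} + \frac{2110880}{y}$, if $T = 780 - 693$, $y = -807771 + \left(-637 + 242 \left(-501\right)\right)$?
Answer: $- \frac{19650704114168}{8494535661165} \approx -2.3133$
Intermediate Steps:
$y = -929650$ ($y = -807771 - 121879 = -929650$)
$T = 87$
$S{\left(q,u \right)} = 87 - 33 q^{2}$ ($S{\left(q,u \right)} = - 33 q q + 87 = - 33 q^{2} + 87 = 87 - 33 q^{2}$)
$\frac{3903176}{S{\left(1664,609 \right)}} + \frac{2110880}{y} = \frac{3903176}{87 - 33 \cdot 1664^{2}} + \frac{2110880}{-929650} = \frac{3903176}{87 - 91373568} + 2110880 \left(- \frac{1}{929650}\right) = \frac{3903176}{87 - 91373568} - \frac{211088}{92965} = \frac{3903176}{-91373481} - \frac{211088}{92965} = 3903176 \left(- \frac{1}{91373481}\right) - \frac{211088}{92965} = - \frac{3903176}{91373481} - \frac{211088}{92965} = - \frac{19650704114168}{8494535661165}$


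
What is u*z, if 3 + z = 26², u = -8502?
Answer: -5721846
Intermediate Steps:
z = 673 (z = -3 + 26² = -3 + 676 = 673)
u*z = -8502*673 = -5721846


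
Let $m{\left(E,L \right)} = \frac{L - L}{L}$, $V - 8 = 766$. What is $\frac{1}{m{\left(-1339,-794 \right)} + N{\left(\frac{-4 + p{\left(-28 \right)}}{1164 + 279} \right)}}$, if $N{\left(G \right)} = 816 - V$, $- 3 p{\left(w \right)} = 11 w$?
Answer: $\frac{1}{42} \approx 0.02381$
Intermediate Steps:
$V = 774$ ($V = 8 + 766 = 774$)
$m{\left(E,L \right)} = 0$ ($m{\left(E,L \right)} = \frac{0}{L} = 0$)
$p{\left(w \right)} = - \frac{11 w}{3}$
$N{\left(G \right)} = 42$ ($N{\left(G \right)} = 816 - 774 = 42$)
$\frac{1}{m{\left(-1339,-794 \right)} + N{\left(\frac{-4 + p{\left(-28 \right)}}{1164 + 279} \right)}} = \frac{1}{0 + 42} = \frac{1}{42}$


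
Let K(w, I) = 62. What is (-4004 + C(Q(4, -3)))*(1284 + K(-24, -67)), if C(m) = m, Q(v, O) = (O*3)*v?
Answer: -5437840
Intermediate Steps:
Q(v, O) = 3*O*v (Q(v, O) = (3*O)*v = 3*O*v)
(-4004 + C(Q(4, -3)))*(1284 + K(-24, -67)) = (-4004 + 3*(-3)*4)*(1284 + 62) = (-4004 - 36)*1346 = -4040*1346 = -5437840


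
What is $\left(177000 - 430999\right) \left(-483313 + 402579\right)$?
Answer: $20506355266$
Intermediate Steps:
$\left(177000 - 430999\right) \left(-483313 + 402579\right) = \left(-253999\right) \left(-80734\right) = 20506355266$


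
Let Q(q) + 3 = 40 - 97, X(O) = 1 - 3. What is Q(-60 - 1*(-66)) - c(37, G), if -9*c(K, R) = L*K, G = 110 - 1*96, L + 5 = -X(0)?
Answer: -217/3 ≈ -72.333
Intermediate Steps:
X(O) = -2
Q(q) = -60 (Q(q) = -3 + (40 - 97) = -3 - 57 = -60)
L = -3 (L = -5 - 1*(-2) = -5 + 2 = -3)
G = 14 (G = 110 - 96 = 14)
c(K, R) = K/3 (c(K, R) = -(-1)*K/3 = K/3)
Q(-60 - 1*(-66)) - c(37, G) = -60 - 37/3 = -217/3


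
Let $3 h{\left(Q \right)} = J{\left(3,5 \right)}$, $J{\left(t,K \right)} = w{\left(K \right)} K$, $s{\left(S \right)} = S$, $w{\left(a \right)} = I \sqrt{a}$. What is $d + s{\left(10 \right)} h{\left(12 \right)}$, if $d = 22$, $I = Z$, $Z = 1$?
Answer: $22 + \frac{50 \sqrt{5}}{3} \approx 59.268$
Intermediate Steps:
$I = 1$
$w{\left(a \right)} = \sqrt{a}$ ($w{\left(a \right)} = 1 \sqrt{a} = \sqrt{a}$)
$J{\left(t,K \right)} = K^{\frac{3}{2}}$ ($J{\left(t,K \right)} = \sqrt{K} K = K^{\frac{3}{2}}$)
$h{\left(Q \right)} = \frac{5 \sqrt{5}}{3}$ ($h{\left(Q \right)} = \frac{5^{\frac{3}{2}}}{3} = \frac{5 \sqrt{5}}{3}$)
$d + s{\left(10 \right)} h{\left(12 \right)} = 22 + 10 \frac{5 \sqrt{5}}{3} = 22 + \frac{50 \sqrt{5}}{3}$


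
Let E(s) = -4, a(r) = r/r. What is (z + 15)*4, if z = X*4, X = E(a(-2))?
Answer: -4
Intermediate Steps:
a(r) = 1
X = -4
z = -16 (z = -4*4 = -16)
(z + 15)*4 = (-16 + 15)*4 = -1*4 = -4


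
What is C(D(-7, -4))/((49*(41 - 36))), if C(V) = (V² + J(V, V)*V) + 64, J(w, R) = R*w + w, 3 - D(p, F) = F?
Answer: 101/49 ≈ 2.0612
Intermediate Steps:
D(p, F) = 3 - F
J(w, R) = w + R*w
C(V) = 64 + V² + V²*(1 + V) (C(V) = (V² + (V*(1 + V))*V) + 64 = (V² + V²*(1 + V)) + 64 = 64 + V² + V²*(1 + V))
C(D(-7, -4))/((49*(41 - 36))) = (64 + (3 - 1*(-4))³ + 2*(3 - 1*(-4))²)/((49*(41 - 36))) = (64 + (3 + 4)³ + 2*(3 + 4)²)/((49*5)) = (64 + 7³ + 2*7²)/245 = (64 + 343 + 2*49)*(1/245) = (64 + 343 + 98)*(1/245) = 505*(1/245) = 101/49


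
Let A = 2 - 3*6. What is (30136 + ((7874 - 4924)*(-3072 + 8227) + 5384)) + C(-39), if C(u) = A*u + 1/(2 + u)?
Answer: 564005577/37 ≈ 1.5243e+7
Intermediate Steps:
A = -16 (A = 2 - 18 = -16)
C(u) = 1/(2 + u) - 16*u (C(u) = -16*u + 1/(2 + u) = 1/(2 + u) - 16*u)
(30136 + ((7874 - 4924)*(-3072 + 8227) + 5384)) + C(-39) = (30136 + ((7874 - 4924)*(-3072 + 8227) + 5384)) + (1 - 32*(-39) - 16*(-39)²)/(2 - 39) = (30136 + (2950*5155 + 5384)) + (1 + 1248 - 16*1521)/(-37) = (30136 + (15207250 + 5384)) - (1 + 1248 - 24336)/37 = (30136 + 15212634) - 1/37*(-23087) = 15242770 + 23087/37 = 564005577/37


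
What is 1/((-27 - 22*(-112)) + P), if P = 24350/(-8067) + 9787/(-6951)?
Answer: 6230413/15155937750 ≈ 0.00041109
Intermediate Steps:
P = -27578731/6230413 (P = 24350*(-1/8067) + 9787*(-1/6951) = -24350/8067 - 9787/6951 = -27578731/6230413 ≈ -4.4265)
1/((-27 - 22*(-112)) + P) = 1/((-27 - 22*(-112)) - 27578731/6230413) = 1/((-27 + 2464) - 27578731/6230413) = 1/(2437 - 27578731/6230413) = 1/(15155937750/6230413) = 6230413/15155937750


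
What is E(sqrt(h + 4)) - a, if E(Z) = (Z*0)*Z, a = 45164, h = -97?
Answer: -45164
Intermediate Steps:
E(Z) = 0 (E(Z) = 0*Z = 0)
E(sqrt(h + 4)) - a = 0 - 1*45164 = 0 - 45164 = -45164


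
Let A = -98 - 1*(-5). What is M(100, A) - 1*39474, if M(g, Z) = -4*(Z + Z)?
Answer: -38730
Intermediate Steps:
A = -93 (A = -98 + 5 = -93)
M(g, Z) = -8*Z
M(100, A) - 1*39474 = -8*(-93) - 1*39474 = 744 - 39474 = -38730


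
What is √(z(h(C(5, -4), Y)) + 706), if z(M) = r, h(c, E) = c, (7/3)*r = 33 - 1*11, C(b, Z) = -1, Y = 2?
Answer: 4*√2191/7 ≈ 26.747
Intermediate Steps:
r = 66/7 (r = 3*(33 - 1*11)/7 = 3*(33 - 11)/7 = (3/7)*22 = 66/7 ≈ 9.4286)
z(M) = 66/7
√(z(h(C(5, -4), Y)) + 706) = √(66/7 + 706) = √(5008/7) = 4*√2191/7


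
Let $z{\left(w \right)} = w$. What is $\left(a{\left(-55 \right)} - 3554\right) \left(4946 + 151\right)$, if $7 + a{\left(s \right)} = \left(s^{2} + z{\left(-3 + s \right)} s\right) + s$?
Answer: $13247103$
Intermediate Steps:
$a{\left(s \right)} = -7 + s + s^{2} + s \left(-3 + s\right)$ ($a{\left(s \right)} = -7 + \left(\left(s^{2} + \left(-3 + s\right) s\right) + s\right) = -7 + \left(\left(s^{2} + s \left(-3 + s\right)\right) + s\right) = -7 + \left(s + s^{2} + s \left(-3 + s\right)\right) = -7 + s + s^{2} + s \left(-3 + s\right)$)
$\left(a{\left(-55 \right)} - 3554\right) \left(4946 + 151\right) = \left(\left(-7 - -110 + 2 \left(-55\right)^{2}\right) - 3554\right) \left(4946 + 151\right) = \left(\left(-7 + 110 + 2 \cdot 3025\right) - 3554\right) 5097 = \left(\left(-7 + 110 + 6050\right) - 3554\right) 5097 = \left(6153 - 3554\right) 5097 = 2599 \cdot 5097 = 13247103$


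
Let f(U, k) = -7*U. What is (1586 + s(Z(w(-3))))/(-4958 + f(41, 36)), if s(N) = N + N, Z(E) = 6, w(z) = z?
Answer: -1598/5245 ≈ -0.30467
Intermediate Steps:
s(N) = 2*N
(1586 + s(Z(w(-3))))/(-4958 + f(41, 36)) = (1586 + 2*6)/(-4958 - 7*41) = (1586 + 12)/(-4958 - 287) = 1598/(-5245) = 1598*(-1/5245) = -1598/5245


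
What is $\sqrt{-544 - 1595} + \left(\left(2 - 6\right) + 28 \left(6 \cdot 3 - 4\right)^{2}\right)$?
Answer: $5484 + i \sqrt{2139} \approx 5484.0 + 46.249 i$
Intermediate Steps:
$\sqrt{-544 - 1595} + \left(\left(2 - 6\right) + 28 \left(6 \cdot 3 - 4\right)^{2}\right) = \sqrt{-2139} - \left(4 - 28 \left(18 - 4\right)^{2}\right) = i \sqrt{2139} - \left(4 - 28 \cdot 14^{2}\right) = i \sqrt{2139} + \left(-4 + 28 \cdot 196\right) = i \sqrt{2139} + \left(-4 + 5488\right) = i \sqrt{2139} + 5484 = 5484 + i \sqrt{2139}$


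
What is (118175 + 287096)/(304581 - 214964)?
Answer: 405271/89617 ≈ 4.5223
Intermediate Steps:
(118175 + 287096)/(304581 - 214964) = 405271/89617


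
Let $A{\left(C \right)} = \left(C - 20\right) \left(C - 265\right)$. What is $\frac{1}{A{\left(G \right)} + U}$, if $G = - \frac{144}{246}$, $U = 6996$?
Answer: $\frac{1681}{20950592} \approx 8.0236 \cdot 10^{-5}$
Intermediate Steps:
$G = - \frac{24}{41}$ ($G = \left(-144\right) \frac{1}{246} = - \frac{24}{41} \approx -0.58537$)
$A{\left(C \right)} = \left(-265 + C\right) \left(-20 + C\right)$ ($A{\left(C \right)} = \left(-20 + C\right) \left(-265 + C\right) = \left(-265 + C\right) \left(-20 + C\right)$)
$\frac{1}{A{\left(G \right)} + U} = \frac{1}{\left(5300 + \left(- \frac{24}{41}\right)^{2} - - \frac{6840}{41}\right) + 6996} = \frac{1}{\left(5300 + \frac{576}{1681} + \frac{6840}{41}\right) + 6996} = \frac{1}{\frac{9190316}{1681} + 6996} = \frac{1}{\frac{20950592}{1681}} = \frac{1681}{20950592}$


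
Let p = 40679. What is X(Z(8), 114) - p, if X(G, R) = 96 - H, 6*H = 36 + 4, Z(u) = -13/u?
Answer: -121769/3 ≈ -40590.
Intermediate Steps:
H = 20/3 (H = (36 + 4)/6 = (⅙)*40 = 20/3 ≈ 6.6667)
X(G, R) = 268/3 (X(G, R) = 96 - 1*20/3 = 96 - 20/3 = 268/3)
X(Z(8), 114) - p = 268/3 - 1*40679 = 268/3 - 40679 = -121769/3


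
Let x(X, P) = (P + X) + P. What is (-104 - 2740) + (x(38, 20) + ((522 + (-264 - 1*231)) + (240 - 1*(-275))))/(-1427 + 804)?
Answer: -1772432/623 ≈ -2845.0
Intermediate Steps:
x(X, P) = X + 2*P
(-104 - 2740) + (x(38, 20) + ((522 + (-264 - 1*231)) + (240 - 1*(-275))))/(-1427 + 804) = (-104 - 2740) + ((38 + 2*20) + ((522 + (-264 - 1*231)) + (240 - 1*(-275))))/(-1427 + 804) = -2844 + ((38 + 40) + ((522 + (-264 - 231)) + (240 + 275)))/(-623) = -2844 + (78 + ((522 - 495) + 515))*(-1/623) = -2844 + (78 + (27 + 515))*(-1/623) = -2844 + (78 + 542)*(-1/623) = -2844 + 620*(-1/623) = -2844 - 620/623 = -1772432/623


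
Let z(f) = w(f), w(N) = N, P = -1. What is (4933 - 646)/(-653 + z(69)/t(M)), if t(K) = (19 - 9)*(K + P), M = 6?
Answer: -214350/32581 ≈ -6.5790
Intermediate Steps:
t(K) = -10 + 10*K (t(K) = (19 - 9)*(K - 1) = 10*(-1 + K) = -10 + 10*K)
z(f) = f
(4933 - 646)/(-653 + z(69)/t(M)) = (4933 - 646)/(-653 + 69/(-10 + 10*6)) = 4287/(-653 + 69/(-10 + 60)) = 4287/(-653 + 69/50) = 4287/(-32581/50) = 4287*(-50/32581) = -214350/32581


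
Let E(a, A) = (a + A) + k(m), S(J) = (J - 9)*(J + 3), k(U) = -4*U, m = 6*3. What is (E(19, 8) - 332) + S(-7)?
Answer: -313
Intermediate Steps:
m = 18
S(J) = (-9 + J)*(3 + J)
E(a, A) = -72 + A + a (E(a, A) = (a + A) - 4*18 = (A + a) - 72 = -72 + A + a)
(E(19, 8) - 332) + S(-7) = ((-72 + 8 + 19) - 332) + (-27 + (-7)² - 6*(-7)) = (-45 - 332) + (-27 + 49 + 42) = -377 + 64 = -313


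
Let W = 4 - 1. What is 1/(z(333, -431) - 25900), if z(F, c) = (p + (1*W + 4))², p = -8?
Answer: -1/25899 ≈ -3.8612e-5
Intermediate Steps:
W = 3
z(F, c) = 1 (z(F, c) = (-8 + (1*3 + 4))² = (-8 + (3 + 4))² = (-8 + 7)² = (-1)² = 1)
1/(z(333, -431) - 25900) = 1/(1 - 25900) = 1/(-25899) = -1/25899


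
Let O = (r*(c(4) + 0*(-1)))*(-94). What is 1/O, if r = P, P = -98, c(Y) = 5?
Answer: 1/46060 ≈ 2.1711e-5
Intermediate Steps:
r = -98
O = 46060 (O = -98*(5 + 0*(-1))*(-94) = -98*(5 + 0)*(-94) = -98*5*(-94) = -490*(-94) = 46060)
1/O = 1/46060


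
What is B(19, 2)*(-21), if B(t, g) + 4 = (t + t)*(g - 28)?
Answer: 20832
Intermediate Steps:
B(t, g) = -4 + 2*t*(-28 + g) (B(t, g) = -4 + (t + t)*(g - 28) = -4 + (2*t)*(-28 + g) = -4 + 2*t*(-28 + g))
B(19, 2)*(-21) = (-4 - 56*19 + 2*2*19)*(-21) = (-4 - 1064 + 76)*(-21) = -992*(-21) = 20832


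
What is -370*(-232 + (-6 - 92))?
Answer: 122100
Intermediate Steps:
-370*(-232 + (-6 - 92)) = -370*(-232 - 98) = -370*(-330) = 122100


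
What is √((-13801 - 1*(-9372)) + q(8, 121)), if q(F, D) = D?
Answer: 2*I*√1077 ≈ 65.635*I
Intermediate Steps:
√((-13801 - 1*(-9372)) + q(8, 121)) = √((-13801 - 1*(-9372)) + 121) = √((-13801 + 9372) + 121) = √(-4429 + 121) = √(-4308) = 2*I*√1077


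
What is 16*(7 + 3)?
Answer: 160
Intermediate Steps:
16*(7 + 3) = 16*10 = 160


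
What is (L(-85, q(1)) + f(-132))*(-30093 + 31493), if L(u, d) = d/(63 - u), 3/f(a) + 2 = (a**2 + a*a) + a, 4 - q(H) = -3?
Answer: 42602350/642209 ≈ 66.337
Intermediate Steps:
q(H) = 7 (q(H) = 4 - 1*(-3) = 4 + 3 = 7)
f(a) = 3/(-2 + a + 2*a**2) (f(a) = 3/(-2 + ((a**2 + a*a) + a)) = 3/(-2 + ((a**2 + a**2) + a)) = 3/(-2 + (2*a**2 + a)) = 3/(-2 + (a + 2*a**2)) = 3/(-2 + a + 2*a**2))
(L(-85, q(1)) + f(-132))*(-30093 + 31493) = (-1*7/(-63 - 85) + 3/(-2 - 132 + 2*(-132)**2))*(-30093 + 31493) = (-1*7/(-148) + 3/(-2 - 132 + 2*17424))*1400 = (-1*7*(-1/148) + 3/(-2 - 132 + 34848))*1400 = (7/148 + 3/34714)*1400 = (121721/2568836)*1400 = 42602350/642209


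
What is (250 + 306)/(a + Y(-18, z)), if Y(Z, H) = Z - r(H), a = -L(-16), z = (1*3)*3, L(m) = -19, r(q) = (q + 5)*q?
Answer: -556/125 ≈ -4.4480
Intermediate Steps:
r(q) = q*(5 + q) (r(q) = (5 + q)*q = q*(5 + q))
z = 9 (z = 3*3 = 9)
a = 19 (a = -1*(-19) = 19)
Y(Z, H) = Z - H*(5 + H)
(250 + 306)/(a + Y(-18, z)) = (250 + 306)/(19 + (-18 - 1*9*(5 + 9))) = 556/(19 + (-18 - 1*9*14)) = 556/(19 + (-18 - 126)) = 556/(19 - 144) = 556/(-125) = 556*(-1/125) = -556/125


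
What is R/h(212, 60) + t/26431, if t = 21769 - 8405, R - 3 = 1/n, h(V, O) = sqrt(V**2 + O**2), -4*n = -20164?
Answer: 13364/26431 + 3781*sqrt(3034)/15294394 ≈ 0.51924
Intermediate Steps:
n = 5041 (n = -1/4*(-20164) = 5041)
h(V, O) = sqrt(O**2 + V**2)
R = 15124/5041 (R = 3 + 1/5041 = 15124/5041 ≈ 3.0002)
t = 13364
R/h(212, 60) + t/26431 = 15124/(5041*(sqrt(60**2 + 212**2))) + 13364/26431 = 15124/(5041*(sqrt(3600 + 44944))) + 13364*(1/26431) = 15124/(5041*(sqrt(48544))) + 13364/26431 = 15124/(5041*((4*sqrt(3034)))) + 13364/26431 = 15124*(sqrt(3034)/12136)/5041 + 13364/26431 = 3781*sqrt(3034)/15294394 + 13364/26431 = 13364/26431 + 3781*sqrt(3034)/15294394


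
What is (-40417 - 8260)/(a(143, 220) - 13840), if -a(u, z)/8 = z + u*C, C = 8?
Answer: 48677/24752 ≈ 1.9666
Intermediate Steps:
a(u, z) = -64*u - 8*z (a(u, z) = -8*(z + u*8) = -8*(z + 8*u) = -64*u - 8*z)
(-40417 - 8260)/(a(143, 220) - 13840) = (-40417 - 8260)/((-64*143 - 8*220) - 13840) = -48677/((-9152 - 1760) - 13840) = -48677/(-10912 - 13840) = -48677/(-24752) = -48677*(-1/24752) = 48677/24752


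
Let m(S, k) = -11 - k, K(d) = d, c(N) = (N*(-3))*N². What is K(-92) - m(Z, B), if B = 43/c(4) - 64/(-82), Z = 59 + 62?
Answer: -633251/7872 ≈ -80.443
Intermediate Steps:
c(N) = -3*N³ (c(N) = (-3*N)*N² = -3*N³)
Z = 121
B = 4381/7872 (B = 43/((-3*4³)) - 64/(-82) = 43/((-3*64)) - 64*(-1/82) = 43/(-192) + 32/41 = 43*(-1/192) + 32/41 = -43/192 + 32/41 = 4381/7872 ≈ 0.55653)
K(-92) - m(Z, B) = -92 - (-11 - 1*4381/7872) = -92 - (-11 - 4381/7872) = -92 - 1*(-90973/7872) = -92 + 90973/7872 = -633251/7872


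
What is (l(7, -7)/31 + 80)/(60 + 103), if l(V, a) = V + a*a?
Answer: 2536/5053 ≈ 0.50188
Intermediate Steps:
l(V, a) = V + a²
(l(7, -7)/31 + 80)/(60 + 103) = ((7 + (-7)²)/31 + 80)/(60 + 103) = ((7 + 49)*(1/31) + 80)/163 = (56*(1/31) + 80)*(1/163) = (56/31 + 80)*(1/163) = (2536/31)*(1/163) = 2536/5053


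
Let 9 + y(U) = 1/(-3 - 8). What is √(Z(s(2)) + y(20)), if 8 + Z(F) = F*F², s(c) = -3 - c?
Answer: I*√17193/11 ≈ 11.92*I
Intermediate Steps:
y(U) = -100/11 (y(U) = -9 + 1/(-3 - 8) = -9 + 1/(-11) = -9 - 1/11 = -100/11)
Z(F) = -8 + F³ (Z(F) = -8 + F*F² = -8 + F³)
√(Z(s(2)) + y(20)) = √((-8 + (-3 - 1*2)³) - 100/11) = √((-8 + (-3 - 2)³) - 100/11) = √((-8 + (-5)³) - 100/11) = √((-8 - 125) - 100/11) = √(-133 - 100/11) = √(-1563/11) = I*√17193/11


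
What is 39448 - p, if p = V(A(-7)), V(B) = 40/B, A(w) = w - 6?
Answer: 512864/13 ≈ 39451.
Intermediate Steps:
A(w) = -6 + w
p = -40/13 (p = 40/(-6 - 7) = 40/(-13) = 40*(-1/13) = -40/13 ≈ -3.0769)
39448 - p = 39448 - 1*(-40/13) = 39448 + 40/13 = 512864/13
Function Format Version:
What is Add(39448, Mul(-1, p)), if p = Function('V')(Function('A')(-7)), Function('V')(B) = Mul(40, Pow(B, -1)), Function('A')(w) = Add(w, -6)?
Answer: Rational(512864, 13) ≈ 39451.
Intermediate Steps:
Function('A')(w) = Add(-6, w)
p = Rational(-40, 13) (p = Mul(40, Pow(Add(-6, -7), -1)) = Mul(40, Pow(-13, -1)) = Mul(40, Rational(-1, 13)) = Rational(-40, 13) ≈ -3.0769)
Add(39448, Mul(-1, p)) = Add(39448, Mul(-1, Rational(-40, 13))) = Add(39448, Rational(40, 13)) = Rational(512864, 13)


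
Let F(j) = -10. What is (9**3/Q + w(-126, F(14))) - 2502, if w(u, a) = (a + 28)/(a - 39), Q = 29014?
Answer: -3557544903/1421686 ≈ -2502.3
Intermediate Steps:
w(u, a) = (28 + a)/(-39 + a)
(9**3/Q + w(-126, F(14))) - 2502 = (9**3/29014 + (28 - 10)/(-39 - 10)) - 2502 = (729*(1/29014) + 18/(-49)) - 2502 = (729/29014 - 1/49*18) - 2502 = (729/29014 - 18/49) - 2502 = -486531/1421686 - 2502 = -3557544903/1421686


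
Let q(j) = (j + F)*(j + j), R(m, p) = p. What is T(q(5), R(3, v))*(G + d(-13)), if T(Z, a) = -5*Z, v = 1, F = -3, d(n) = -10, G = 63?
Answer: -5300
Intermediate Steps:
q(j) = 2*j*(-3 + j) (q(j) = (j - 3)*(j + j) = (-3 + j)*(2*j) = 2*j*(-3 + j))
T(q(5), R(3, v))*(G + d(-13)) = (-10*5*(-3 + 5))*(63 - 10) = -10*5*2*53 = -5*20*53 = -100*53 = -5300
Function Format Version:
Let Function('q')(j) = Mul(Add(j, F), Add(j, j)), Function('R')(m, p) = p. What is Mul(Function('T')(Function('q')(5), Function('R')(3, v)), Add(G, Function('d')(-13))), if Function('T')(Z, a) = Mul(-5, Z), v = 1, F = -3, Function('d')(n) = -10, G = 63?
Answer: -5300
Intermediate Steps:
Function('q')(j) = Mul(2, j, Add(-3, j)) (Function('q')(j) = Mul(Add(j, -3), Add(j, j)) = Mul(Add(-3, j), Mul(2, j)) = Mul(2, j, Add(-3, j)))
Mul(Function('T')(Function('q')(5), Function('R')(3, v)), Add(G, Function('d')(-13))) = Mul(Mul(-5, Mul(2, 5, Add(-3, 5))), Add(63, -10)) = Mul(Mul(-5, Mul(2, 5, 2)), 53) = Mul(Mul(-5, 20), 53) = Mul(-100, 53) = -5300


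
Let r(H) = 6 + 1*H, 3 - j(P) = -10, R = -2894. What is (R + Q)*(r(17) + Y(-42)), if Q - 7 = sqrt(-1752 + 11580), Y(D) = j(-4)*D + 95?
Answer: 1235636 - 2568*sqrt(273) ≈ 1.1932e+6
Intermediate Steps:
j(P) = 13 (j(P) = 3 - 1*(-10) = 3 + 10 = 13)
Y(D) = 95 + 13*D (Y(D) = 13*D + 95 = 95 + 13*D)
Q = 7 + 6*sqrt(273) (Q = 7 + sqrt(-1752 + 11580) = 7 + sqrt(9828) = 7 + 6*sqrt(273) ≈ 106.14)
r(H) = 6 + H
(R + Q)*(r(17) + Y(-42)) = (-2894 + (7 + 6*sqrt(273)))*((6 + 17) + (95 + 13*(-42))) = (-2887 + 6*sqrt(273))*(23 + (95 - 546)) = (-2887 + 6*sqrt(273))*(23 - 451) = (-2887 + 6*sqrt(273))*(-428) = 1235636 - 2568*sqrt(273)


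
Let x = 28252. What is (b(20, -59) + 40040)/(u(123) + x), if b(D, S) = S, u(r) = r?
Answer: 39981/28375 ≈ 1.4090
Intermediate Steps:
(b(20, -59) + 40040)/(u(123) + x) = (-59 + 40040)/(123 + 28252) = 39981/28375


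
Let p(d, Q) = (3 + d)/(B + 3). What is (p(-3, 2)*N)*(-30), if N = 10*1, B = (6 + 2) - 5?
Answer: 0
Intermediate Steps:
B = 3 (B = 8 - 5 = 3)
p(d, Q) = ½ + d/6 (p(d, Q) = (3 + d)/(3 + 3) = (3 + d)/6 = (3 + d)*(⅙) = ½ + d/6)
N = 10
(p(-3, 2)*N)*(-30) = ((½ + (⅙)*(-3))*10)*(-30) = ((½ - ½)*10)*(-30) = (0*10)*(-30) = 0*(-30) = 0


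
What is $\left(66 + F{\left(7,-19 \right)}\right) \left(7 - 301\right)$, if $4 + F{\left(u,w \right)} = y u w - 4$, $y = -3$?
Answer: $-134358$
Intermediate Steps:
$F{\left(u,w \right)} = -8 - 3 u w$ ($F{\left(u,w \right)} = -4 + \left(- 3 u w - 4\right) = -4 - \left(4 + 3 u w\right) = -8 - 3 u w$)
$\left(66 + F{\left(7,-19 \right)}\right) \left(7 - 301\right) = \left(66 - \left(8 + 21 \left(-19\right)\right)\right) \left(7 - 301\right) = \left(66 + \left(-8 + 399\right)\right) \left(-294\right) = \left(66 + 391\right) \left(-294\right) = 457 \left(-294\right) = -134358$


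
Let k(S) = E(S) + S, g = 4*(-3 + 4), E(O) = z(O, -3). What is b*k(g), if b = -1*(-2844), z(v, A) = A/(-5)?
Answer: 65412/5 ≈ 13082.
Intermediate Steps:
z(v, A) = -A/5 (z(v, A) = A*(-1/5) = -A/5)
E(O) = 3/5 (E(O) = -1/5*(-3) = 3/5)
b = 2844
g = 4 (g = 4*1 = 4)
k(S) = 3/5 + S
b*k(g) = 2844*(3/5 + 4) = 2844*(23/5) = 65412/5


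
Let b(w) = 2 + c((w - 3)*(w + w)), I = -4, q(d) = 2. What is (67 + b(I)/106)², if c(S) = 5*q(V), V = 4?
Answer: 12652249/2809 ≈ 4504.2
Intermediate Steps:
c(S) = 10 (c(S) = 5*2 = 10)
b(w) = 12 (b(w) = 2 + 10 = 12)
(67 + b(I)/106)² = (67 + 12/106)² = (67 + 12*(1/106))² = (67 + 6/53)² = (3557/53)² = 12652249/2809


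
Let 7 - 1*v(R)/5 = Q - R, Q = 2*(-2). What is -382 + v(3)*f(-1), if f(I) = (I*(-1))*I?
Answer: -452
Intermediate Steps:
Q = -4
f(I) = -I² (f(I) = (-I)*I = -I²)
v(R) = 55 + 5*R (v(R) = 35 - 5*(-4 - R) = 35 + (20 + 5*R) = 55 + 5*R)
-382 + v(3)*f(-1) = -382 + (55 + 5*3)*(-1*(-1)²) = -382 + (55 + 15)*(-1*1) = -382 + 70*(-1) = -382 - 70 = -452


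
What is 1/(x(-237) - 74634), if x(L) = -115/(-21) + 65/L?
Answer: -1659/123809176 ≈ -1.3400e-5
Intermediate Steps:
x(L) = 115/21 + 65/L (x(L) = -115*(-1/21) + 65/L = 115/21 + 65/L)
1/(x(-237) - 74634) = 1/((115/21 + 65/(-237)) - 74634) = 1/((115/21 + 65*(-1/237)) - 74634) = 1/((115/21 - 65/237) - 74634) = 1/(8630/1659 - 74634) = 1/(-123809176/1659) = -1659/123809176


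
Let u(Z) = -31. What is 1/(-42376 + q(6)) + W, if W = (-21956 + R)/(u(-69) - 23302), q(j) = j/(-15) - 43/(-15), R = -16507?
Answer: 24446848194/14830524799 ≈ 1.6484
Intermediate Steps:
q(j) = 43/15 - j/15 (q(j) = j*(-1/15) - 43*(-1/15) = -j/15 + 43/15 = 43/15 - j/15)
W = 38463/23333 (W = (-21956 - 16507)/(-31 - 23302) = -38463/(-23333) = -38463*(-1/23333) = 38463/23333 ≈ 1.6484)
1/(-42376 + q(6)) + W = 1/(-42376 + (43/15 - 1/15*6)) + 38463/23333 = 1/(-42376 + (43/15 - ⅖)) + 38463/23333 = 1/(-42376 + 37/15) + 38463/23333 = 1/(-635603/15) + 38463/23333 = -15/635603 + 38463/23333 = 24446848194/14830524799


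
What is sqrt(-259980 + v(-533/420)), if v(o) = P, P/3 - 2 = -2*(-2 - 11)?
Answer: 14*I*sqrt(1326) ≈ 509.8*I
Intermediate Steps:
P = 84 (P = 6 + 3*(-2*(-2 - 11)) = 6 + 3*(-2*(-13)) = 6 + 3*26 = 6 + 78 = 84)
v(o) = 84
sqrt(-259980 + v(-533/420)) = sqrt(-259980 + 84) = sqrt(-259896) = 14*I*sqrt(1326)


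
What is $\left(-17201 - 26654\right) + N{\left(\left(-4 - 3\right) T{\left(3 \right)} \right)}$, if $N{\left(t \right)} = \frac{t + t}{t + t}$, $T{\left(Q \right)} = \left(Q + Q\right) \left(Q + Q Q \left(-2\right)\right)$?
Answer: $-43854$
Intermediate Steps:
$T{\left(Q \right)} = 2 Q \left(Q - 2 Q^{2}\right)$ ($T{\left(Q \right)} = 2 Q \left(Q + Q^{2} \left(-2\right)\right) = 2 Q \left(Q - 2 Q^{2}\right)$)
$N{\left(t \right)} = 1$ ($N{\left(t \right)} = \frac{2 t}{2 t} = 2 t \frac{1}{2 t} = 1$)
$\left(-17201 - 26654\right) + N{\left(\left(-4 - 3\right) T{\left(3 \right)} \right)} = \left(-17201 - 26654\right) + 1 = -43855 + 1 = -43854$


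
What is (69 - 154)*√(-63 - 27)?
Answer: -255*I*√10 ≈ -806.38*I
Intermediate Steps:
(69 - 154)*√(-63 - 27) = -255*I*√10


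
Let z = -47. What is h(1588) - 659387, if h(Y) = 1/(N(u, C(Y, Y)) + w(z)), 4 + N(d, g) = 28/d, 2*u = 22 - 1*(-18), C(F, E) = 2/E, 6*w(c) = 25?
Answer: -30991159/47 ≈ -6.5939e+5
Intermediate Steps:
w(c) = 25/6 (w(c) = (1/6)*25 = 25/6)
u = 20 (u = (22 - 1*(-18))/2 = (22 + 18)/2 = (1/2)*40 = 20)
N(d, g) = -4 + 28/d
h(Y) = 30/47 (h(Y) = 1/((-4 + 28/20) + 25/6) = 1/((-4 + 28*(1/20)) + 25/6) = 1/((-4 + 7/5) + 25/6) = 1/(-13/5 + 25/6) = 1/(47/30) = 30/47)
h(1588) - 659387 = 30/47 - 659387 = -30991159/47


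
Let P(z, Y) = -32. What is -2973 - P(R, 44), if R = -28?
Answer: -2941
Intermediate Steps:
-2973 - P(R, 44) = -2973 - 1*(-32) = -2973 + 32 = -2941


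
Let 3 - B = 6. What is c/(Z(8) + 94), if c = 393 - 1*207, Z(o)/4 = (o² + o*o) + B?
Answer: 31/99 ≈ 0.31313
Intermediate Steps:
B = -3 (B = 3 - 1*6 = 3 - 6 = -3)
Z(o) = -12 + 8*o² (Z(o) = 4*((o² + o*o) - 3) = 4*((o² + o²) - 3) = 4*(2*o² - 3) = 4*(-3 + 2*o²) = -12 + 8*o²)
c = 186 (c = 393 - 207 = 186)
c/(Z(8) + 94) = 186/((-12 + 8*8²) + 94) = 186/((-12 + 8*64) + 94) = 186/((-12 + 512) + 94) = 186/(500 + 94) = 186/594 = 186*(1/594) = 31/99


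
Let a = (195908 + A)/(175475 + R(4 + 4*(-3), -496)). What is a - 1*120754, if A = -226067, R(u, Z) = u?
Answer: -7062790759/58489 ≈ -1.2075e+5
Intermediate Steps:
a = -10053/58489 (a = (195908 - 226067)/(175475 + (4 + 4*(-3))) = -30159/(175475 + (4 - 12)) = -30159/(175475 - 8) = -30159/175467 = -30159*1/175467 = -10053/58489 ≈ -0.17188)
a - 1*120754 = -10053/58489 - 1*120754 = -10053/58489 - 120754 = -7062790759/58489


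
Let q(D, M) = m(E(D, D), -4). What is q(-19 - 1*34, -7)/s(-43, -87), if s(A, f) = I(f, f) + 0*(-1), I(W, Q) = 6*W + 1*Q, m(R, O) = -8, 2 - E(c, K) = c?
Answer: 8/609 ≈ 0.013136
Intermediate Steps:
E(c, K) = 2 - c
I(W, Q) = Q + 6*W (I(W, Q) = 6*W + Q = Q + 6*W)
q(D, M) = -8
s(A, f) = 7*f (s(A, f) = (f + 6*f) + 0*(-1) = 7*f + 0 = 7*f)
q(-19 - 1*34, -7)/s(-43, -87) = -8/(7*(-87)) = -8/(-609) = -8*(-1/609) = 8/609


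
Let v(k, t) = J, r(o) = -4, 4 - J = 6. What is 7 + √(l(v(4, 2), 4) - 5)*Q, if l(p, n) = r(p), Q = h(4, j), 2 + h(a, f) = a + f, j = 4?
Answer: 7 + 18*I ≈ 7.0 + 18.0*I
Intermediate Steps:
J = -2 (J = 4 - 1*6 = 4 - 6 = -2)
h(a, f) = -2 + a + f (h(a, f) = -2 + (a + f) = -2 + a + f)
v(k, t) = -2
Q = 6 (Q = -2 + 4 + 4 = 6)
l(p, n) = -4
7 + √(l(v(4, 2), 4) - 5)*Q = 7 + √(-4 - 5)*6 = 7 + √(-9)*6 = 7 + (3*I)*6 = 7 + 18*I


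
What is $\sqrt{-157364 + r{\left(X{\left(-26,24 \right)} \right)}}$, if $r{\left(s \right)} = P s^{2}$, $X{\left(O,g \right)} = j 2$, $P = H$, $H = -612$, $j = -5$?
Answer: $2 i \sqrt{54641} \approx 467.51 i$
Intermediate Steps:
$P = -612$
$X{\left(O,g \right)} = -10$ ($X{\left(O,g \right)} = \left(-5\right) 2 = -10$)
$r{\left(s \right)} = - 612 s^{2}$
$\sqrt{-157364 + r{\left(X{\left(-26,24 \right)} \right)}} = \sqrt{-157364 - 612 \left(-10\right)^{2}} = \sqrt{-157364 - 61200} = \sqrt{-218564} = 2 i \sqrt{54641}$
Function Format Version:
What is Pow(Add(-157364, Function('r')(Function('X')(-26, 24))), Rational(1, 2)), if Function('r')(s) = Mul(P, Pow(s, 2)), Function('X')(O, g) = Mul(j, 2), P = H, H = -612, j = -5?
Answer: Mul(2, I, Pow(54641, Rational(1, 2))) ≈ Mul(467.51, I)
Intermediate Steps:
P = -612
Function('X')(O, g) = -10 (Function('X')(O, g) = Mul(-5, 2) = -10)
Function('r')(s) = Mul(-612, Pow(s, 2))
Pow(Add(-157364, Function('r')(Function('X')(-26, 24))), Rational(1, 2)) = Pow(Add(-157364, Mul(-612, Pow(-10, 2))), Rational(1, 2)) = Pow(Add(-157364, Mul(-612, 100)), Rational(1, 2)) = Pow(Add(-157364, -61200), Rational(1, 2)) = Pow(-218564, Rational(1, 2)) = Mul(2, I, Pow(54641, Rational(1, 2)))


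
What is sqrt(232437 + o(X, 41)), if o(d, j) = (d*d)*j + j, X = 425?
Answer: sqrt(7638103) ≈ 2763.7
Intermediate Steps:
o(d, j) = j + j*d**2 (o(d, j) = d**2*j + j = j*d**2 + j = j + j*d**2)
sqrt(232437 + o(X, 41)) = sqrt(232437 + 41*(1 + 425**2)) = sqrt(232437 + 41*(1 + 180625)) = sqrt(232437 + 41*180626) = sqrt(232437 + 7405666) = sqrt(7638103)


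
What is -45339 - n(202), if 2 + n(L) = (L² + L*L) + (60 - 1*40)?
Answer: -126965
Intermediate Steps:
n(L) = 18 + 2*L² (n(L) = -2 + ((L² + L*L) + (60 - 1*40)) = -2 + ((L² + L²) + (60 - 40)) = -2 + (2*L² + 20) = -2 + (20 + 2*L²) = 18 + 2*L²)
-45339 - n(202) = -45339 - (18 + 2*202²) = -45339 - (18 + 2*40804) = -45339 - (18 + 81608) = -45339 - 1*81626 = -45339 - 81626 = -126965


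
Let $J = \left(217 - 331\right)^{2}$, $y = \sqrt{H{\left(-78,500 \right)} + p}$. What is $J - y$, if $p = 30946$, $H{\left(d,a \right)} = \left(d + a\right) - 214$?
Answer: $12996 - \sqrt{31154} \approx 12820.0$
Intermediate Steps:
$H{\left(d,a \right)} = -214 + a + d$ ($H{\left(d,a \right)} = \left(a + d\right) - 214 = -214 + a + d$)
$y = \sqrt{31154}$ ($y = \sqrt{\left(-214 + 500 - 78\right) + 30946} = \sqrt{208 + 30946} = \sqrt{31154} \approx 176.5$)
$J = 12996$ ($J = \left(-114\right)^{2} = 12996$)
$J - y = 12996 - \sqrt{31154}$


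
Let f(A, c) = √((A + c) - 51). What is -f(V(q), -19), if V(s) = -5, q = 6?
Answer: -5*I*√3 ≈ -8.6602*I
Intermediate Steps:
f(A, c) = √(-51 + A + c)
-f(V(q), -19) = -√(-51 - 5 - 19) = -√(-75) = -5*I*√3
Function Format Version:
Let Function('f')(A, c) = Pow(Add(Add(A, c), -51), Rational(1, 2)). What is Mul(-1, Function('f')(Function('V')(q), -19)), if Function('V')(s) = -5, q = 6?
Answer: Mul(-5, I, Pow(3, Rational(1, 2))) ≈ Mul(-8.6602, I)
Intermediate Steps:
Function('f')(A, c) = Pow(Add(-51, A, c), Rational(1, 2))
Mul(-1, Function('f')(Function('V')(q), -19)) = Mul(-1, Pow(Add(-51, -5, -19), Rational(1, 2))) = Mul(-1, Pow(-75, Rational(1, 2))) = Mul(-1, Mul(5, I, Pow(3, Rational(1, 2)))) = Mul(-5, I, Pow(3, Rational(1, 2)))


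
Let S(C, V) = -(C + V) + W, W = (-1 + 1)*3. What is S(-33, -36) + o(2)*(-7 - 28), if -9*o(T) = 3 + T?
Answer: 796/9 ≈ 88.444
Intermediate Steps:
W = 0 (W = 0*3 = 0)
o(T) = -1/3 - T/9 (o(T) = -(3 + T)/9 = -1/3 - T/9)
S(C, V) = -C - V (S(C, V) = -(C + V) + 0 = (-C - V) + 0 = -C - V)
S(-33, -36) + o(2)*(-7 - 28) = (-1*(-33) - 1*(-36)) + (-1/3 - 1/9*2)*(-7 - 28) = (33 + 36) + (-1/3 - 2/9)*(-35) = 69 - 5/9*(-35) = 69 + 175/9 = 796/9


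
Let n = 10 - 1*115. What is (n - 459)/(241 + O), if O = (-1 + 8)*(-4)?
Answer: -188/71 ≈ -2.6479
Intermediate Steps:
n = -105 (n = 10 - 115 = -105)
O = -28 (O = 7*(-4) = -28)
(n - 459)/(241 + O) = (-105 - 459)/(241 - 28) = -564/213 = -564*1/213 = -188/71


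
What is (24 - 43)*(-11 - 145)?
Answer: 2964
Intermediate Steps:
(24 - 43)*(-11 - 145) = -19*(-156) = 2964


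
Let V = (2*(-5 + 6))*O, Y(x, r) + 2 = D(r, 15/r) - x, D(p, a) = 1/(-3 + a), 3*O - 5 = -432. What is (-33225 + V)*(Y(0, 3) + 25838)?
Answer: -5194635017/6 ≈ -8.6577e+8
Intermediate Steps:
O = -427/3 (O = 5/3 + (⅓)*(-432) = 5/3 - 144 = -427/3 ≈ -142.33)
Y(x, r) = -2 + 1/(-3 + 15/r) - x (Y(x, r) = -2 + (1/(-3 + 15/r) - x) = -2 + 1/(-3 + 15/r) - x)
V = -854/3 (V = (2*(-5 + 6))*(-427/3) = (2*1)*(-427/3) = 2*(-427/3) = -854/3 ≈ -284.67)
(-33225 + V)*(Y(0, 3) + 25838) = (-33225 - 854/3)*((-⅓*3 + (-5 + 3)*(-2 - 1*0))/(-5 + 3) + 25838) = -100529*((-1 - 2*(-2 + 0))/(-2) + 25838)/3 = -100529*(-(-1 - 2*(-2))/2 + 25838)/3 = -100529*(-(-1 + 4)/2 + 25838)/3 = -100529*(-½*3 + 25838)/3 = -100529*(-3/2 + 25838)/3 = -100529/3*51673/2 = -5194635017/6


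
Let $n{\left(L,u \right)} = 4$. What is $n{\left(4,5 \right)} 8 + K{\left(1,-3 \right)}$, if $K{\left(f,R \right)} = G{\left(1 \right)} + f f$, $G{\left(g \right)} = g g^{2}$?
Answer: $34$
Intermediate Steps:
$G{\left(g \right)} = g^{3}$
$K{\left(f,R \right)} = 1 + f^{2}$ ($K{\left(f,R \right)} = 1^{3} + f f = 1 + f^{2}$)
$n{\left(4,5 \right)} 8 + K{\left(1,-3 \right)} = 4 \cdot 8 + \left(1 + 1^{2}\right) = 32 + \left(1 + 1\right) = 32 + 2 = 34$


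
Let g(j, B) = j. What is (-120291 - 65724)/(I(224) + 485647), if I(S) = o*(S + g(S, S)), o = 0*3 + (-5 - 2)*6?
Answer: -186015/466831 ≈ -0.39846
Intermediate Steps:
o = -42 (o = 0 - 7*6 = 0 - 42 = -42)
I(S) = -84*S (I(S) = -42*(S + S) = -84*S)
(-120291 - 65724)/(I(224) + 485647) = (-120291 - 65724)/(-84*224 + 485647) = -186015/(-18816 + 485647) = -186015/466831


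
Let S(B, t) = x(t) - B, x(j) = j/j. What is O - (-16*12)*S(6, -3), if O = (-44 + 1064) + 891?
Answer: 951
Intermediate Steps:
x(j) = 1
S(B, t) = 1 - B
O = 1911 (O = 1020 + 891 = 1911)
O - (-16*12)*S(6, -3) = 1911 - (-16*12)*(1 - 1*6) = 1911 - (-192)*(1 - 6) = 1911 - (-192)*(-5) = 1911 - 1*960 = 1911 - 960 = 951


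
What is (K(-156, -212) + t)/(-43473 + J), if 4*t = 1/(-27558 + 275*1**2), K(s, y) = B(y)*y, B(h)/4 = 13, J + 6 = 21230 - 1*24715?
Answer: 1203071169/5125275248 ≈ 0.23473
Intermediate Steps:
J = -3491 (J = -6 + (21230 - 1*24715) = -6 + (21230 - 24715) = -6 - 3485 = -3491)
B(h) = 52 (B(h) = 4*13 = 52)
K(s, y) = 52*y
t = -1/109132 (t = 1/(4*(-27558 + 275*1**2)) = 1/(4*(-27558 + 275*1)) = 1/(4*(-27558 + 275)) = (1/4)/(-27283) = (1/4)*(-1/27283) = -1/109132 ≈ -9.1632e-6)
(K(-156, -212) + t)/(-43473 + J) = (52*(-212) - 1/109132)/(-43473 - 3491) = (-11024 - 1/109132)/(-46964) = -1203071169/109132*(-1/46964) = 1203071169/5125275248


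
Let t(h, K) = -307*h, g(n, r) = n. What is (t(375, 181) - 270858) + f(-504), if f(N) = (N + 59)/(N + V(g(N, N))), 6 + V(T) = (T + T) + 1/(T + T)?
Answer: -118121901795/306029 ≈ -3.8598e+5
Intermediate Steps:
V(T) = -6 + 1/(2*T) + 2*T (V(T) = -6 + ((T + T) + 1/(T + T)) = -6 + (2*T + 1/(2*T)) = -6 + (1/(2*T) + 2*T) = -6 + 1/(2*T) + 2*T)
f(N) = (59 + N)/(-6 + 1/(2*N) + 3*N) (f(N) = (N + 59)/(N + (-6 + 1/(2*N) + 2*N)) = (59 + N)/(-6 + 1/(2*N) + 3*N))
(t(375, 181) - 270858) + f(-504) = (-307*375 - 270858) + 2*(-504)*(59 - 504)/(1 - 12*(-504) + 6*(-504)**2) = (-115125 - 270858) + 2*(-504)*(-445)/(1 + 6048 + 6*254016) = -385983 + 2*(-504)*(-445)/(1 + 6048 + 1524096) = -385983 + 2*(-504)*(-445)/1530145 = -385983 + 2*(-504)*(1/1530145)*(-445) = -385983 + 89712/306029 = -118121901795/306029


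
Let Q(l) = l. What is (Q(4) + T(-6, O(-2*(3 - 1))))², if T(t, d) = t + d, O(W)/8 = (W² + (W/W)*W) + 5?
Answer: 17956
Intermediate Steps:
O(W) = 40 + 8*W + 8*W² (O(W) = 8*((W² + (W/W)*W) + 5) = 8*((W² + 1*W) + 5) = 8*((W² + W) + 5) = 8*((W + W²) + 5) = 8*(5 + W + W²) = 40 + 8*W + 8*W²)
T(t, d) = d + t
(Q(4) + T(-6, O(-2*(3 - 1))))² = (4 + ((40 + 8*(-2*(3 - 1)) + 8*(-2*(3 - 1))²) - 6))² = (4 + ((40 + 8*(-2*2) + 8*(-2*2)²) - 6))² = (4 + ((40 + 8*(-4) + 8*(-4)²) - 6))² = (4 + ((40 - 32 + 8*16) - 6))² = (4 + ((40 - 32 + 128) - 6))² = (4 + (136 - 6))² = (4 + 130)² = 134² = 17956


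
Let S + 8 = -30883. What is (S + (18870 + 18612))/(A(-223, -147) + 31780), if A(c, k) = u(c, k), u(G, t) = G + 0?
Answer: 2197/10519 ≈ 0.20886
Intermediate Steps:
S = -30891 (S = -8 - 30883 = -30891)
u(G, t) = G
A(c, k) = c
(S + (18870 + 18612))/(A(-223, -147) + 31780) = (-30891 + (18870 + 18612))/(-223 + 31780) = (-30891 + 37482)/31557 = 6591*(1/31557) = 2197/10519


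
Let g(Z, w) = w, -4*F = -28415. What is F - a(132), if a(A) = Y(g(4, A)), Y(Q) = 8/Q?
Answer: 937687/132 ≈ 7103.7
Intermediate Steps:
F = 28415/4 (F = -¼*(-28415) = 28415/4 ≈ 7103.8)
a(A) = 8/A
F - a(132) = 28415/4 - 8/132 = 28415/4 - 1*2/33 = 28415/4 - 2/33 = 937687/132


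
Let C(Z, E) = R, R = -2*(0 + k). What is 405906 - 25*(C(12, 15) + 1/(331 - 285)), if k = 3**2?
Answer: 18692351/46 ≈ 4.0636e+5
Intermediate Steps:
k = 9
R = -18 (R = -2*(0 + 9) = -2*9 = -18)
C(Z, E) = -18
405906 - 25*(C(12, 15) + 1/(331 - 285)) = 405906 - 25*(-18 + 1/(331 - 285)) = 405906 - 25*(-18 + 1/46) = 405906 - 25*(-827/46) = 405906 + 20675/46 = 18692351/46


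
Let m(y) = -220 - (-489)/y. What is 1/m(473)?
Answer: -473/103571 ≈ -0.0045669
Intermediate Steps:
m(y) = -220 + 489/y
1/m(473) = 1/(-220 + 489/473) = 1/(-103571/473) = -473/103571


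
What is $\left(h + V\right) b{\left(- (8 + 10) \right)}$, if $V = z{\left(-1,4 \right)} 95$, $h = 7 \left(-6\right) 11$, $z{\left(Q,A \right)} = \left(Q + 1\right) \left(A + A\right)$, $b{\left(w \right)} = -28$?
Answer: $12936$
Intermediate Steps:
$z{\left(Q,A \right)} = 2 A \left(1 + Q\right)$ ($z{\left(Q,A \right)} = \left(1 + Q\right) 2 A = 2 A \left(1 + Q\right)$)
$h = -462$ ($h = \left(-42\right) 11 = -462$)
$V = 0$ ($V = 2 \cdot 4 \left(1 - 1\right) 95 = 2 \cdot 4 \cdot 0 \cdot 95 = 0 \cdot 95 = 0$)
$\left(h + V\right) b{\left(- (8 + 10) \right)} = \left(-462 + 0\right) \left(-28\right) = \left(-462\right) \left(-28\right) = 12936$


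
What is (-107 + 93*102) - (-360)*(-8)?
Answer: 6499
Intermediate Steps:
(-107 + 93*102) - (-360)*(-8) = (-107 + 9486) - 1*2880 = 9379 - 2880 = 6499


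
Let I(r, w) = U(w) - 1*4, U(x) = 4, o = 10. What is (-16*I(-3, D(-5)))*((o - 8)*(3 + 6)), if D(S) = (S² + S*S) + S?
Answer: 0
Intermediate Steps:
D(S) = S + 2*S² (D(S) = (S² + S²) + S = 2*S² + S = S + 2*S²)
I(r, w) = 0 (I(r, w) = 4 - 1*4 = 4 - 4 = 0)
(-16*I(-3, D(-5)))*((o - 8)*(3 + 6)) = (-16*0)*((10 - 8)*(3 + 6)) = 0*(2*9) = 0*18 = 0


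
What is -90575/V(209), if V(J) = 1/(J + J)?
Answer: -37860350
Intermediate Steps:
V(J) = 1/(2*J)
-90575/V(209) = -90575/((½)/209) = -90575/((½)*(1/209)) = -90575/1/418 = -90575*418 = -37860350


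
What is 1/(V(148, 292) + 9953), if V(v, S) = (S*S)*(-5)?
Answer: -1/416367 ≈ -2.4017e-6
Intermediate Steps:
V(v, S) = -5*S² (V(v, S) = S²*(-5) = -5*S²)
1/(V(148, 292) + 9953) = 1/(-5*292² + 9953) = 1/(-5*85264 + 9953) = 1/(-426320 + 9953) = 1/(-416367) = -1/416367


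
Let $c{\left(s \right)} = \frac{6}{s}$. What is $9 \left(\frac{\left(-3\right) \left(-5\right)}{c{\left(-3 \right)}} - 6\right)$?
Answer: $- \frac{243}{2} \approx -121.5$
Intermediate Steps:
$9 \left(\frac{\left(-3\right) \left(-5\right)}{c{\left(-3 \right)}} - 6\right) = 9 \left(\frac{\left(-3\right) \left(-5\right)}{6 \frac{1}{-3}} - 6\right) = 9 \left(\frac{15}{6 \left(- \frac{1}{3}\right)} - 6\right) = 9 \left(\frac{15}{-2} - 6\right) = 9 \left(15 \left(- \frac{1}{2}\right) - 6\right) = 9 \left(- \frac{15}{2} - 6\right) = 9 \left(- \frac{27}{2}\right) = - \frac{243}{2}$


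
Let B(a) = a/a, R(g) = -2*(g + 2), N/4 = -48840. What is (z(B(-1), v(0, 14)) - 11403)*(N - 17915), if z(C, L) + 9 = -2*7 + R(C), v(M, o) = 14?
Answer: 2438159800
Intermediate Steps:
N = -195360 (N = 4*(-48840) = -195360)
R(g) = -4 - 2*g (R(g) = -2*(2 + g) = -4 - 2*g)
B(a) = 1
z(C, L) = -27 - 2*C (z(C, L) = -9 + (-2*7 + (-4 - 2*C)) = -9 + (-14 + (-4 - 2*C)) = -9 + (-18 - 2*C) = -27 - 2*C)
(z(B(-1), v(0, 14)) - 11403)*(N - 17915) = ((-27 - 2*1) - 11403)*(-195360 - 17915) = ((-27 - 2) - 11403)*(-213275) = (-29 - 11403)*(-213275) = -11432*(-213275) = 2438159800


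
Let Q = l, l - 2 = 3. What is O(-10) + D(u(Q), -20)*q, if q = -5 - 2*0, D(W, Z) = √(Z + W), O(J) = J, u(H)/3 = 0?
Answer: -10 - 10*I*√5 ≈ -10.0 - 22.361*I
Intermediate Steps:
l = 5 (l = 2 + 3 = 5)
Q = 5
u(H) = 0 (u(H) = 3*0 = 0)
D(W, Z) = √(W + Z)
q = -5 (q = -5 + 0 = -5)
O(-10) + D(u(Q), -20)*q = -10 + √(0 - 20)*(-5) = -10 + √(-20)*(-5) = -10 + (2*I*√5)*(-5) = -10 - 10*I*√5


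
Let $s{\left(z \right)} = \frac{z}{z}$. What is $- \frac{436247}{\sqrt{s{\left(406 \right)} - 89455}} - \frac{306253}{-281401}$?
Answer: $\frac{306253}{281401} + \frac{436247 i \sqrt{89454}}{89454} \approx 1.0883 + 1458.6 i$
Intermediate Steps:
$s{\left(z \right)} = 1$
$- \frac{436247}{\sqrt{s{\left(406 \right)} - 89455}} - \frac{306253}{-281401} = - \frac{436247}{\sqrt{1 - 89455}} - \frac{306253}{-281401} = - \frac{436247}{\sqrt{-89454}} - - \frac{306253}{281401} = - \frac{436247}{i \sqrt{89454}} + \frac{306253}{281401} = - 436247 \left(- \frac{i \sqrt{89454}}{89454}\right) + \frac{306253}{281401} = \frac{436247 i \sqrt{89454}}{89454} + \frac{306253}{281401} = \frac{306253}{281401} + \frac{436247 i \sqrt{89454}}{89454}$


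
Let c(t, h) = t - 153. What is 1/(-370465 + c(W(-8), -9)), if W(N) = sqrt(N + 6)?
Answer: -185309/68678850963 - I*sqrt(2)/137357701926 ≈ -2.6982e-6 - 1.0296e-11*I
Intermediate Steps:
W(N) = sqrt(6 + N)
c(t, h) = -153 + t
1/(-370465 + c(W(-8), -9)) = 1/(-370465 + (-153 + sqrt(6 - 8))) = 1/(-370465 + (-153 + sqrt(-2))) = 1/(-370465 + (-153 + I*sqrt(2))) = 1/(-370618 + I*sqrt(2))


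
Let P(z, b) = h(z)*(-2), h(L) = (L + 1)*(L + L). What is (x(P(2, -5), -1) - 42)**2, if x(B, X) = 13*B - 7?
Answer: 130321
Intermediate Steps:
h(L) = 2*L*(1 + L) (h(L) = (1 + L)*(2*L) = 2*L*(1 + L))
P(z, b) = -4*z*(1 + z) (P(z, b) = (2*z*(1 + z))*(-2) = -4*z*(1 + z))
x(B, X) = -7 + 13*B
(x(P(2, -5), -1) - 42)**2 = ((-7 + 13*(-4*2*(1 + 2))) - 42)**2 = ((-7 + 13*(-4*2*3)) - 42)**2 = ((-7 + 13*(-24)) - 42)**2 = ((-7 - 312) - 42)**2 = (-319 - 42)**2 = (-361)**2 = 130321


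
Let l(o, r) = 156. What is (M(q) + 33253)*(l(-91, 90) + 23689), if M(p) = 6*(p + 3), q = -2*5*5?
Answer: 786193495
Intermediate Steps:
q = -50 (q = -10*5 = -50)
M(p) = 18 + 6*p (M(p) = 6*(3 + p) = 18 + 6*p)
(M(q) + 33253)*(l(-91, 90) + 23689) = ((18 + 6*(-50)) + 33253)*(156 + 23689) = ((18 - 300) + 33253)*23845 = (-282 + 33253)*23845 = 32971*23845 = 786193495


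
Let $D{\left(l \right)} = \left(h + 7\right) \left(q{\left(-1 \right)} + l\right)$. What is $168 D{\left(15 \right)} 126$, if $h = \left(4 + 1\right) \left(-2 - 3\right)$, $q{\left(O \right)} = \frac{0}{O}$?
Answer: $-5715360$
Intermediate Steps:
$q{\left(O \right)} = 0$
$h = -25$ ($h = 5 \left(-5\right) = -25$)
$D{\left(l \right)} = - 18 l$ ($D{\left(l \right)} = \left(-25 + 7\right) \left(0 + l\right) = - 18 l$)
$168 D{\left(15 \right)} 126 = 168 \left(\left(-18\right) 15\right) 126 = 168 \left(-270\right) 126 = \left(-45360\right) 126 = -5715360$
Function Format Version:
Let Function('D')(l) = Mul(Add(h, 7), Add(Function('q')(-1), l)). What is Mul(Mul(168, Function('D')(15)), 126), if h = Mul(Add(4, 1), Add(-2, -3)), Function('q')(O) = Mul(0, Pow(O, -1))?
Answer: -5715360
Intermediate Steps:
Function('q')(O) = 0
h = -25 (h = Mul(5, -5) = -25)
Function('D')(l) = Mul(-18, l) (Function('D')(l) = Mul(Add(-25, 7), Add(0, l)) = Mul(-18, l))
Mul(Mul(168, Function('D')(15)), 126) = Mul(Mul(168, Mul(-18, 15)), 126) = Mul(Mul(168, -270), 126) = Mul(-45360, 126) = -5715360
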